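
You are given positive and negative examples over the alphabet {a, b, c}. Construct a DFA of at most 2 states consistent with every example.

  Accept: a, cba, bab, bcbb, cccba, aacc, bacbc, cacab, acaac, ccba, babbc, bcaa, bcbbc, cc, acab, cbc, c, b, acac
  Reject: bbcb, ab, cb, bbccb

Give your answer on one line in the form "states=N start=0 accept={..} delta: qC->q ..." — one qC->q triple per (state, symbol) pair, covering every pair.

states=2 start=0 accept={1} delta: 0a->1 0b->1 0c->1 1a->0 1b->0 1c->1

State merging on the prefix tree: take the shortest (then alphabetical) example prefix whose next move is undefined and point that move at state 0, else 1, else 2, ...; a target is out if some Accept/Reject pair would then sit in one state with the same input left (inseparable). If every existing state is out, open a new one.
a: 0a undefined. 0a->0: no, b/ab meet in 0 with "b" left. Open state 1: 0a->1.
b: 0b undefined. 0b->0: no, bab/ab meet in 1 with "b" left. 0b->1: ok.
c: 0c undefined. 0c->0: no, a/cb meet in 1. 0c->1: ok.
aa: 1a undefined. 1a->0: ok.
ab: 1b undefined. 1b->0: ok.
ac: 1c undefined. 1c->0: no, a/bbccb meet in 1. 1c->1: ok.
All examples now run through 2 states with every (state, symbol) defined. Accept strings end in {1}, Reject strings end in {0}; accept={1}.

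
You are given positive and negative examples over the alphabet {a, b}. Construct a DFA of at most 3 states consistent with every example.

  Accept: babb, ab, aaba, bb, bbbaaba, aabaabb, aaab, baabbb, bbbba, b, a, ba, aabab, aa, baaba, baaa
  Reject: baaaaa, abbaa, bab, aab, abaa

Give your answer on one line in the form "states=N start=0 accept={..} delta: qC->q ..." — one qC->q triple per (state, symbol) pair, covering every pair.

states=3 start=0 accept={1,2} delta: 0a->1 0b->1 1a->2 1b->1 2a->0 2b->0

State merging on the prefix tree: take the shortest (then alphabetical) example prefix whose next move is undefined and point that move at state 0, else 1, else 2, ...; a target is out if some Accept/Reject pair would then sit in one state with the same input left (inseparable). If every existing state is out, open a new one.
a: 0a undefined. 0a->0: no, ab/aab meet in 0 with "b" left. Open state 1: 0a->1.
b: 0b undefined. 0b->0: no, ab/bab meet in 1 with "b" left. 0b->1: ok.
aa: 1a undefined. 1a->0: no, aaba/baaaaa meet in 0. 1a->1: no, ab/bab meet in 1 with "b" left. Open state 2: 1a->2.
ab: 1b undefined. 1b->0: no, ba/abaa meet in 2. 1b->1: ok.
aaa: 2a undefined. 2a->0: ok.
aab: 2b undefined. 2b->0: ok.
All examples now run through 3 states with every (state, symbol) defined. Accept strings end in {1,2}, Reject strings end in {0}; accept={1,2}.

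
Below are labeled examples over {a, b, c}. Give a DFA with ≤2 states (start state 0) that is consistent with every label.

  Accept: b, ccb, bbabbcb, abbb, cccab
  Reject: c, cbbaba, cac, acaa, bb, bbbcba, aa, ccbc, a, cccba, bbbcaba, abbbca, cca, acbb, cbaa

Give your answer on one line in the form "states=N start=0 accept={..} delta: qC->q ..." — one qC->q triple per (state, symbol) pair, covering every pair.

Fold the examples into a partial DFA from state 0: repeatedly fix the first undefined (state, symbol) met by the shortest-then-alphabetical prefix, trying targets in increasing order and rejecting any under which an Accept and a Reject string meet in one state with the same remainder; add a state when all current targets are rejected. Accepting states are where Accept strings end.
a: 0a undefined. 0a->0: ok.
b: 0b undefined. 0b->0: no, b/bb meet in 0. Open state 1: 0b->1.
c: 0c undefined. 0c->0: ok.
bb: 1b undefined. 1b->0: ok.
cba: 1a undefined. 1a->0: ok.
bbbc: 1c undefined. 1c->0: ok.
All examples now run through 2 states with every (state, symbol) defined. Accept strings end in {1}, Reject strings end in {0}; accept={1}.

states=2 start=0 accept={1} delta: 0a->0 0b->1 0c->0 1a->0 1b->0 1c->0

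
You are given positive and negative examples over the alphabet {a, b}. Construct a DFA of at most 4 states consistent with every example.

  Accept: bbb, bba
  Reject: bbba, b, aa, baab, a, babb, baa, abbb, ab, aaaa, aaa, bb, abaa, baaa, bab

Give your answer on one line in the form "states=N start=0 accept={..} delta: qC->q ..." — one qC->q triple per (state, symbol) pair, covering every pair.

states=4 start=0 accept={3} delta: 0a->1 0b->1 1a->0 1b->2 2a->3 2b->3 3a->0 3b->0

Fold the examples into a partial DFA from state 0: repeatedly fix the first undefined (state, symbol) met by the shortest-then-alphabetical prefix, trying targets in increasing order and rejecting any under which an Accept and a Reject string meet in one state with the same remainder; add a state when all current targets are rejected. Accepting states are where Accept strings end.
a: 0a undefined. 0a->0: no, bbb/abbb meet in 0 with "bbb" left. Open state 1: 0a->1.
b: 0b undefined. 0b->0: no, bbb/b meet in 0. 0b->1: ok.
aa: 1a undefined. 1a->0: ok.
ab: 1b undefined. 1b->0: no, bbb/b meet in 1. 1b->1: no, bbb/b meet in 1. Open state 2: 1b->2.
aba: 2a undefined. 2a->0: no, bba/aa meet in 0. 2a->1: no, bba/b meet in 1. 2a->2: no, bba/baab meet in 2. Open state 3: 2a->3.
abb: 2b undefined. 2b->0: no, bbb/aa meet in 0. 2b->1: no, bbb/b meet in 1. 2b->2: no, bbb/baab meet in 2. 2b->3: ok.
abaa: 3a undefined. 3a->0: ok.
abbb: 3b undefined. 3b->0: ok.
All examples now run through 4 states with every (state, symbol) defined. Accept strings end in {3}, Reject strings end in {0,1,2}; accept={3}.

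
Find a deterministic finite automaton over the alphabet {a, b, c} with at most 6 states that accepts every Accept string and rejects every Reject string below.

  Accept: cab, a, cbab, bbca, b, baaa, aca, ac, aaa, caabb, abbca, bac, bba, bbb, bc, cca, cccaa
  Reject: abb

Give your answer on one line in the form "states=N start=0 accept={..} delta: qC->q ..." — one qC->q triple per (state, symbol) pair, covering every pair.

Fold the examples into a partial DFA from state 0: repeatedly fix the first undefined (state, symbol) met by the shortest-then-alphabetical prefix, trying targets in increasing order and rejecting any under which an Accept and a Reject string meet in one state with the same remainder; add a state when all current targets are rejected. Accepting states are where Accept strings end.
a: 0a undefined. 0a->0: ok.
b: 0b undefined. 0b->0: no, a/abb meet in 0. Open state 1: 0b->1.
c: 0c undefined. 0c->0: no, caabb/abb meet in 1 with "b" left. 0c->1: ok.
ba: 1a undefined. 1a->0: no, caabb/abb meet in 1 with "b" left. 1a->1: no, cab/abb meet in 1 with "b" left. Open state 2: 1a->2.
bb: 1b undefined. 1b->0: no, a/abb meet in 0. 1b->1: no, b/abb meet in 1. 1b->2: no, aca/abb meet in 2. Open state 3: 1b->3.
bc: 1c undefined. 1c->0: ok.
baa: 2a undefined. 2a->0: no, caabb/abb meet in 3. 2a->1: ok.
bac: 2c undefined. 2c->0: ok.
bba: 3a undefined. 3a->0: ok.
bbb: 3b undefined. 3b->0: ok.
bbc: 3c undefined. 3c->0: ok.
cab: 2b undefined. 2b->0: ok.
All examples now run through 4 states with every (state, symbol) defined. Accept strings end in {0,1,2}, Reject strings end in {3}; accept={0,1,2}.

states=4 start=0 accept={0,1,2} delta: 0a->0 0b->1 0c->1 1a->2 1b->3 1c->0 2a->1 2b->0 2c->0 3a->0 3b->0 3c->0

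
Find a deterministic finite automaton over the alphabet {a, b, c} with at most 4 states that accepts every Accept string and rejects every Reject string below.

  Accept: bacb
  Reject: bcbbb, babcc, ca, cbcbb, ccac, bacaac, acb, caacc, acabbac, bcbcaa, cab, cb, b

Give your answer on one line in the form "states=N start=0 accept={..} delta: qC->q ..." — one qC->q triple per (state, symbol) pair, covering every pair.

State merging on the prefix tree: take the shortest (then alphabetical) example prefix whose next move is undefined and point that move at state 0, else 1, else 2, ...; a target is out if some Accept/Reject pair would then sit in one state with the same input left (inseparable). If every existing state is out, open a new one.
a: 0a undefined. 0a->0: ok.
b: 0b undefined. 0b->0: no, bacb/acb meet in 0 with "cb" left. Open state 1: 0b->1.
c: 0c undefined. 0c->0: ok.
ba: 1a undefined. 1a->0: no, bacb/acb meet in 1. 1a->1: ok.
bc: 1c undefined. 1c->0: no, bacb/acb meet in 1. 1c->1: ok.
bab: 1b undefined. 1b->0: no, bacb/bcbbb meet in 0. 1b->1: no, bacb/bcbbb meet in 1. Open state 2: 1b->2.
babc: 2c undefined. 2c->0: ok.
bcbb: 2b undefined. 2b->0: ok.
acabba: 2a undefined. 2a->0: ok.
All examples now run through 3 states with every (state, symbol) defined. Accept strings end in {2}, Reject strings end in {0,1}; accept={2}.

states=3 start=0 accept={2} delta: 0a->0 0b->1 0c->0 1a->1 1b->2 1c->1 2a->0 2b->0 2c->0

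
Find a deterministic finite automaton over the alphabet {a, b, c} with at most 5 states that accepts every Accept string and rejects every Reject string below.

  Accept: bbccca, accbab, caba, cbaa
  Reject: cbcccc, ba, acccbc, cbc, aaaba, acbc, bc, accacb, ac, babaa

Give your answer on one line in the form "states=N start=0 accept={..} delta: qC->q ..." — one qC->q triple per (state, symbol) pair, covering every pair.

states=4 start=0 accept={2} delta: 0a->0 0b->0 0c->1 1a->1 1b->2 1c->2 2a->2 2b->1 2c->3 3a->2 3b->0 3c->1

Fold the examples into a partial DFA from state 0: repeatedly fix the first undefined (state, symbol) met by the shortest-then-alphabetical prefix, trying targets in increasing order and rejecting any under which an Accept and a Reject string meet in one state with the same remainder; add a state when all current targets are rejected. Accepting states are where Accept strings end.
a: 0a undefined. 0a->0: ok.
b: 0b undefined. 0b->0: ok.
c: 0c undefined. 0c->0: no, bbccca/cbcccc meet in 0. Open state 1: 0c->1.
ca: 1a undefined. 1a->0: no, caba/ba meet in 0. 1a->1: ok.
cb: 1b undefined. 1b->0: no, caba/ba meet in 0. 1b->1: no, caba/bc meet in 1. Open state 2: 1b->2.
acc: 1c undefined. 1c->0: no, bbccca/bc meet in 1. 1c->1: no, bbccca/bc meet in 1. 1c->2: ok.
cba: 2a undefined. 2a->0: no, caba/ba meet in 0. 2a->1: no, caba/bc meet in 1. 2a->2: ok.
cbc: 2c undefined. 2c->0: no, bbccca/cbcccc meet in 0. 2c->1: no, bbccca/acccbc meet in 1. 2c->2: no, bbccca/cbcccc meet in 2. Open state 3: 2c->3.
accb: 2b undefined. 2b->0: no, accbab/ba meet in 0. 2b->1: ok.
cbcc: 3c undefined. 3c->0: no, accbab/cbcccc meet in 2. 3c->1: ok.
acccb: 3b undefined. 3b->0: ok.
bbccca: 3a undefined. 3a->0: no, bbccca/ba meet in 0. 3a->1: no, bbccca/acccbc meet in 1. 3a->2: ok.
All examples now run through 4 states with every (state, symbol) defined. Accept strings end in {2}, Reject strings end in {0,1,3}; accept={2}.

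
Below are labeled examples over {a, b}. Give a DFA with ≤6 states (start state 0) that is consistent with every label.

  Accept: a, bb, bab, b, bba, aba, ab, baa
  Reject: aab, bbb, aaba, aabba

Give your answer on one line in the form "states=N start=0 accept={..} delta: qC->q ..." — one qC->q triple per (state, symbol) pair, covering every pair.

states=5 start=0 accept={0,1,2,3} delta: 0a->1 0b->2 1a->3 1b->0 2a->0 2b->3 3a->0 3b->4 4a->4 4b->4

Fold the examples into a partial DFA from state 0: repeatedly fix the first undefined (state, symbol) met by the shortest-then-alphabetical prefix, trying targets in increasing order and rejecting any under which an Accept and a Reject string meet in one state with the same remainder; add a state when all current targets are rejected. Accepting states are where Accept strings end.
a: 0a undefined. 0a->0: no, b/aab meet in 0 with "b" left. Open state 1: 0a->1.
b: 0b undefined. 0b->0: no, bb/bbb meet in 0. 0b->1: no, bab/aab meet in 1 with "ab" left. Open state 2: 0b->2.
aa: 1a undefined. 1a->0: no, b/aab meet in 2. 1a->1: no, aba/aaba meet in 1 with "ba" left. 1a->2: no, bb/aab meet in 2 with "b" left. Open state 3: 1a->3.
ab: 1b undefined. 1b->0: ok.
ba: 2a undefined. 2a->0: ok.
bb: 2b undefined. 2b->0: no, bab/bbb meet in 2. 2b->1: no, ab/bbb meet in 0. 2b->2: no, bb/bbb meet in 2. 2b->3: ok.
aab: 3b undefined. 3b->0: no, a/aaba meet in 1. 3b->1: no, a/aab meet in 1. 3b->2: no, bab/aab meet in 2. 3b->3: no, bb/aab meet in 3. Open state 4: 3b->4.
bba: 3a undefined. 3a->0: ok.
aaba: 4a undefined. 4a->0: no, bba/aaba meet in 0. 4a->1: no, a/aaba meet in 1. 4a->2: no, bab/aaba meet in 2. 4a->3: no, bb/aaba meet in 3. 4a->4: ok.
aabb: 4b undefined. 4b->0: no, a/aabba meet in 1. 4b->1: no, bb/aabba meet in 3. 4b->2: no, bba/aabba meet in 0. 4b->3: no, bba/aabba meet in 0. 4b->4: ok.
All examples now run through 5 states with every (state, symbol) defined. Accept strings end in {0,1,2,3}, Reject strings end in {4}; accept={0,1,2,3}.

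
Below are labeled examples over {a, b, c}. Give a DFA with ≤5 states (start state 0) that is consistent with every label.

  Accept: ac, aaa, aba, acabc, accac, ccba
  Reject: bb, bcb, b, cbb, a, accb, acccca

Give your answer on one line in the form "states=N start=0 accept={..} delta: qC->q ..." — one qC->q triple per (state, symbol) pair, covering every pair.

states=4 start=0 accept={2} delta: 0a->1 0b->0 0c->1 1a->2 1b->1 1c->2 2a->2 2b->1 2c->3 3a->1 3b->0 3c->2

Fold the examples into a partial DFA from state 0: repeatedly fix the first undefined (state, symbol) met by the shortest-then-alphabetical prefix, trying targets in increasing order and rejecting any under which an Accept and a Reject string meet in one state with the same remainder; add a state when all current targets are rejected. Accepting states are where Accept strings end.
a: 0a undefined. 0a->0: no, aaa/a meet in 0. Open state 1: 0a->1.
b: 0b undefined. 0b->0: ok.
c: 0c undefined. 0c->0: no, ccba/a meet in 1. 0c->1: ok.
aa: 1a undefined. 1a->0: no, aaa/a meet in 1. 1a->1: no, aaa/a meet in 1. Open state 2: 1a->2.
ab: 1b undefined. 1b->0: no, aba/a meet in 1. 1b->1: ok.
ac: 1c undefined. 1c->0: no, ac/bb meet in 0. 1c->1: no, ac/bcb meet in 1. 1c->2: ok.
aaa: 2a undefined. 2a->0: no, aaa/bb meet in 0. 2a->1: no, aaa/bcb meet in 1. 2a->2: ok.
acc: 2c undefined. 2c->0: no, ac/acccca meet in 2. 2c->1: no, ac/acccca meet in 2. 2c->2: no, ac/acccca meet in 2. Open state 3: 2c->3.
ccb: 2b undefined. 2b->0: no, acabc/bcb meet in 1. 2b->1: ok.
acca: 3a undefined. 3a->0: no, accac/bcb meet in 1. 3a->1: ok.
accb: 3b undefined. 3b->0: ok.
accc: 3c undefined. 3c->0: no, ac/acccca meet in 2. 3c->1: no, ac/acccca meet in 2. 3c->2: ok.
All examples now run through 4 states with every (state, symbol) defined. Accept strings end in {2}, Reject strings end in {0,1}; accept={2}.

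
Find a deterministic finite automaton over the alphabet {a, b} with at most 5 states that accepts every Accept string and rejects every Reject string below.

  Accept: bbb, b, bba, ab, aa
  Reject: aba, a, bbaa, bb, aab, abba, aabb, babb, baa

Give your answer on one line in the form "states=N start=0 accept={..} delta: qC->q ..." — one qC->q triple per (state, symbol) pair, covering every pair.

states=5 start=0 accept={0,2,3} delta: 0a->1 0b->2 1a->3 1b->0 2a->4 2b->1 3a->1 3b->4 4a->1 4b->4

Grow the machine one transition at a time. Run the examples from 0; the earliest place one falls off (shortest prefix, ties alphabetical) gets sent to the lowest-numbered state that keeps every Accept/Reject pair distinguishable — a pair clashes when both reach the same state with identical unread suffix — and to a fresh state only if none does.
a: 0a undefined. 0a->0: no, b/aab meet in 0 with "b" left. Open state 1: 0a->1.
b: 0b undefined. 0b->0: no, bbb/bb meet in 0. 0b->1: no, b/a meet in 1. Open state 2: 0b->2.
aa: 1a undefined. 1a->0: no, b/aab meet in 2. 1a->1: no, ab/aab meet in 1 with "b" left. 1a->2: no, bbb/aabb meet in 2 with "bb" left. Open state 3: 1a->3.
ab: 1b undefined. 1b->0: ok.
ba: 2a undefined. 2a->0: no, ab/abba meet in 0. 2a->1: no, b/babb meet in 2. 2a->2: no, bbb/babb meet in 2 with "bb" left. 2a->3: no, aa/abba meet in 3. Open state 4: 2a->4.
bb: 2b undefined. 2b->0: no, bba/aba meet in 1. 2b->1: ok.
aab: 3b undefined. 3b->0: no, bbb/aab meet in 0. 3b->1: no, bbb/aabb meet in 0. 3b->2: no, b/aab meet in 2. 3b->3: no, bba/aab meet in 3. 3b->4: ok.
baa: 4a undefined. 4a->0: no, bbb/baa meet in 0. 4a->1: ok.
bab: 4b undefined. 4b->0: no, bbb/aabb meet in 0. 4b->1: no, bbb/babb meet in 0. 4b->2: no, b/aabb meet in 2. 4b->3: no, bba/aabb meet in 3. 4b->4: ok.
bbaa: 3a undefined. 3a->0: no, bbb/bbaa meet in 0. 3a->1: ok.
All examples now run through 5 states with every (state, symbol) defined. Accept strings end in {0,2,3}, Reject strings end in {1,4}; accept={0,2,3}.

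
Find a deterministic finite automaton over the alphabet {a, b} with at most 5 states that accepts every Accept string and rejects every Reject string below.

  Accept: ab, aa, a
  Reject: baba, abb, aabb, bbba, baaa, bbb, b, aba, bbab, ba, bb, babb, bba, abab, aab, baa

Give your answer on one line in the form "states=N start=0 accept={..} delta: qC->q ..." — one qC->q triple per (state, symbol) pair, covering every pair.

states=4 start=0 accept={0,1,3} delta: 0a->1 0b->2 1a->0 1b->3 2a->2 2b->2 3a->2 3b->2

State merging on the prefix tree: take the shortest (then alphabetical) example prefix whose next move is undefined and point that move at state 0, else 1, else 2, ...; a target is out if some Accept/Reject pair would then sit in one state with the same input left (inseparable). If every existing state is out, open a new one.
a: 0a undefined. 0a->0: no, ab/b meet in 0 with "b" left. Open state 1: 0a->1.
b: 0b undefined. 0b->0: no, ab/bbab meet in 1 with "b" left. 0b->1: no, ab/bb meet in 1 with "b" left. Open state 2: 0b->2.
aa: 1a undefined. 1a->0: ok.
ab: 1b undefined. 1b->0: no, ab/abab meet in 0. 1b->1: no, ab/abb meet in 1. 1b->2: no, ab/b meet in 2. Open state 3: 1b->3.
ba: 2a undefined. 2a->0: no, aa/baba meet in 0. 2a->1: no, aa/baa meet in 0. 2a->2: ok.
bb: 2b undefined. 2b->0: no, ab/bbab meet in 3. 2b->1: no, ab/bbb meet in 3. 2b->2: ok.
aba: 3a undefined. 3a->0: no, aa/aba meet in 0. 3a->1: no, ab/abab meet in 3. 3a->2: ok.
abb: 3b undefined. 3b->0: no, aa/abb meet in 0. 3b->1: no, a/abb meet in 1. 3b->2: ok.
All examples now run through 4 states with every (state, symbol) defined. Accept strings end in {0,1,3}, Reject strings end in {2}; accept={0,1,3}.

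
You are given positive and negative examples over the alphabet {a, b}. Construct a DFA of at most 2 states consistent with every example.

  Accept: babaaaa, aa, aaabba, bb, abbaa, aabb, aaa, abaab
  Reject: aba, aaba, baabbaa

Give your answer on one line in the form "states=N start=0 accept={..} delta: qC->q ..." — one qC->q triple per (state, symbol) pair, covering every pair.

states=2 start=0 accept={0} delta: 0a->0 0b->1 1a->1 1b->0

Fold the examples into a partial DFA from state 0: repeatedly fix the first undefined (state, symbol) met by the shortest-then-alphabetical prefix, trying targets in increasing order and rejecting any under which an Accept and a Reject string meet in one state with the same remainder; add a state when all current targets are rejected. Accepting states are where Accept strings end.
a: 0a undefined. 0a->0: ok.
b: 0b undefined. 0b->0: no, babaaaa/aba meet in 0. Open state 1: 0b->1.
ba: 1a undefined. 1a->0: no, babaaaa/aba meet in 0. 1a->1: ok.
bb: 1b undefined. 1b->0: ok.
All examples now run through 2 states with every (state, symbol) defined. Accept strings end in {0}, Reject strings end in {1}; accept={0}.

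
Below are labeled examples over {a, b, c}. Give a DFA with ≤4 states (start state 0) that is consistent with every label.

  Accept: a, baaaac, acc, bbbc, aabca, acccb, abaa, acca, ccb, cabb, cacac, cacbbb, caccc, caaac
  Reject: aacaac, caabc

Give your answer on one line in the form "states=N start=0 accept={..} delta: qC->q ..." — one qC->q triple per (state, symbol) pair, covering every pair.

Grow the machine one transition at a time. Run the examples from 0; the earliest place one falls off (shortest prefix, ties alphabetical) gets sent to the lowest-numbered state that keeps every Accept/Reject pair distinguishable — a pair clashes when both reach the same state with identical unread suffix — and to a fresh state only if none does.
a: 0a undefined. 0a->0: ok.
b: 0b undefined. 0b->0: ok.
c: 0c undefined. 0c->0: no, a/aacaac meet in 0. Open state 1: 0c->1.
ca: 1a undefined. 1a->0: no, baaaac/aacaac meet in 1. 1a->1: no, acc/aacaac meet in 1 with "c" left. Open state 2: 1a->2.
cc: 1c undefined. 1c->0: ok.
caa: 2a undefined. 2a->0: no, baaaac/aacaac meet in 1. 2a->1: no, a/aacaac meet in 0. 2a->2: no, caaac/aacaac meet in 2 with "c" left. Open state 3: 2a->3.
cab: 2b undefined. 2b->0: ok.
cac: 2c undefined. 2c->0: ok.
caaa: 3a undefined. 3a->0: ok.
caab: 3b undefined. 3b->0: no, baaaac/caabc meet in 1. 3b->1: no, a/caabc meet in 0. 3b->2: no, a/caabc meet in 0. 3b->3: ok.
acccb: 1b undefined. 1b->0: ok.
caabc: 3c undefined. 3c->0: no, a/aacaac meet in 0. 3c->1: no, baaaac/aacaac meet in 1. 3c->2: no, aabca/aacaac meet in 2. 3c->3: ok.
All examples now run through 4 states with every (state, symbol) defined. Accept strings end in {0,1,2}, Reject strings end in {3}; accept={0,1,2}.

states=4 start=0 accept={0,1,2} delta: 0a->0 0b->0 0c->1 1a->2 1b->0 1c->0 2a->3 2b->0 2c->0 3a->0 3b->3 3c->3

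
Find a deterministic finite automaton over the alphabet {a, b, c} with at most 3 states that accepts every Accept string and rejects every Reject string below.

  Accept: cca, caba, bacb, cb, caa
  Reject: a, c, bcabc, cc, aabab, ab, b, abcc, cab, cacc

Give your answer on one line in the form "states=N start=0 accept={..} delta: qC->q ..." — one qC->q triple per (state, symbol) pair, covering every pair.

Grow the machine one transition at a time. Run the examples from 0; the earliest place one falls off (shortest prefix, ties alphabetical) gets sent to the lowest-numbered state that keeps every Accept/Reject pair distinguishable — a pair clashes when both reach the same state with identical unread suffix — and to a fresh state only if none does.
a: 0a undefined. 0a->0: ok.
b: 0b undefined. 0b->0: ok.
c: 0c undefined. 0c->0: no, cca/a meet in 0. Open state 1: 0c->1.
ca: 1a undefined. 1a->0: no, caba/a meet in 0. 1a->1: no, bacb/cab meet in 1 with "b" left. Open state 2: 1a->2.
cb: 1b undefined. 1b->0: no, bacb/a meet in 0. 1b->1: no, bacb/c meet in 1. 1b->2: ok.
cc: 1c undefined. 1c->0: no, cca/a meet in 0. 1c->1: ok.
caa: 2a undefined. 2a->0: no, caa/a meet in 0. 2a->1: no, caa/c meet in 1. 2a->2: ok.
cab: 2b undefined. 2b->0: no, caba/a meet in 0. 2b->1: ok.
cac: 2c undefined. 2c->0: ok.
All examples now run through 3 states with every (state, symbol) defined. Accept strings end in {2}, Reject strings end in {0,1}; accept={2}.

states=3 start=0 accept={2} delta: 0a->0 0b->0 0c->1 1a->2 1b->2 1c->1 2a->2 2b->1 2c->0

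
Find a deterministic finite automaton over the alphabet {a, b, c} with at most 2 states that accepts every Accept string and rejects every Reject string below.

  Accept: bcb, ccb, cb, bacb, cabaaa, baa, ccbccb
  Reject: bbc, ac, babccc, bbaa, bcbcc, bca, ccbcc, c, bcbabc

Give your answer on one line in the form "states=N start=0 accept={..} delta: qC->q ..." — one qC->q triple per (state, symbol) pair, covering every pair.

states=2 start=0 accept={1} delta: 0a->0 0b->1 0c->0 1a->1 1b->0 1c->0

Fold the examples into a partial DFA from state 0: repeatedly fix the first undefined (state, symbol) met by the shortest-then-alphabetical prefix, trying targets in increasing order and rejecting any under which an Accept and a Reject string meet in one state with the same remainder; add a state when all current targets are rejected. Accepting states are where Accept strings end.
a: 0a undefined. 0a->0: ok.
b: 0b undefined. 0b->0: no, baa/bbaa meet in 0. Open state 1: 0b->1.
c: 0c undefined. 0c->0: ok.
ba: 1a undefined. 1a->0: no, cabaaa/ac meet in 0. 1a->1: ok.
bb: 1b undefined. 1b->0: ok.
bc: 1c undefined. 1c->0: ok.
All examples now run through 2 states with every (state, symbol) defined. Accept strings end in {1}, Reject strings end in {0}; accept={1}.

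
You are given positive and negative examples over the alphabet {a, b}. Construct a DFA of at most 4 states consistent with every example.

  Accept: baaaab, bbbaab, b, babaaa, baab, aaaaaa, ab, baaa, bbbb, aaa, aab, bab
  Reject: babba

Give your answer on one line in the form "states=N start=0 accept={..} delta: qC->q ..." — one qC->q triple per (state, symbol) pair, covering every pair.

states=3 start=0 accept={0,1} delta: 0a->0 0b->1 1a->0 1b->2 2a->2 2b->0

Grow the machine one transition at a time. Run the examples from 0; the earliest place one falls off (shortest prefix, ties alphabetical) gets sent to the lowest-numbered state that keeps every Accept/Reject pair distinguishable — a pair clashes when both reach the same state with identical unread suffix — and to a fresh state only if none does.
a: 0a undefined. 0a->0: ok.
b: 0b undefined. 0b->0: no, baaaab/babba meet in 0. Open state 1: 0b->1.
ba: 1a undefined. 1a->0: ok.
bb: 1b undefined. 1b->0: no, babaaa/babba meet in 0. 1b->1: no, babaaa/babba meet in 0. Open state 2: 1b->2.
bbb: 2b undefined. 2b->0: ok.
babba: 2a undefined. 2a->0: no, babaaa/babba meet in 0. 2a->1: no, baaaab/babba meet in 1. 2a->2: ok.
All examples now run through 3 states with every (state, symbol) defined. Accept strings end in {0,1}, Reject strings end in {2}; accept={0,1}.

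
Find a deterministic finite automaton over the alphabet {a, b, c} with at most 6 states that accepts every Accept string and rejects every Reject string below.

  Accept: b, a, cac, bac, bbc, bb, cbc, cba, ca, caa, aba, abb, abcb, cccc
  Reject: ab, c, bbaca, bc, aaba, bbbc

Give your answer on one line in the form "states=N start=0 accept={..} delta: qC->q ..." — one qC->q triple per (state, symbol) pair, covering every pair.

states=5 start=0 accept={1,2,4} delta: 0a->1 0b->2 0c->3 1a->0 1b->0 1c->1 2a->3 2b->4 2c->0 3a->4 3b->4 3c->1 4a->1 4b->0 4c->1

Grow the machine one transition at a time. Run the examples from 0; the earliest place one falls off (shortest prefix, ties alphabetical) gets sent to the lowest-numbered state that keeps every Accept/Reject pair distinguishable — a pair clashes when both reach the same state with identical unread suffix — and to a fresh state only if none does.
a: 0a undefined. 0a->0: no, b/ab meet in 0 with "b" left. Open state 1: 0a->1.
b: 0b undefined. 0b->0: no, bbc/c meet in 0 with "c" left. 0b->1: no, bb/ab meet in 1 with "b" left. Open state 2: 0b->2.
c: 0c undefined. 0c->0: no, cbc/bc meet in 2 with "c" left. 0c->1: no, a/c meet in 1. 0c->2: no, b/c meet in 2. Open state 3: 0c->3.
aa: 1a undefined. 1a->0: ok.
ab: 1b undefined. 1b->0: ok.
ba: 2a undefined. 2a->0: no, bac/c meet in 3. 2a->1: no, a/aaba meet in 1. 2a->2: no, b/aaba meet in 2. 2a->3: ok.
bb: 2b undefined. 2b->0: no, bbc/c meet in 3. 2b->1: no, ca/bbaca meet in 3 with "a" left. 2b->2: no, bbc/bc meet in 2 with "c" left. 2b->3: no, bb/c meet in 3. Open state 4: 2b->4.
bc: 2c undefined. 2c->0: ok.
ca: 3a undefined. 3a->0: no, cac/c meet in 3. 3a->1: no, caa/ab meet in 0. 3a->2: no, cac/ab meet in 0. 3a->3: no, ca/c meet in 3. 3a->4: ok.
cb: 3b undefined. 3b->0: no, cbc/c meet in 3. 3b->1: no, cba/ab meet in 0. 3b->2: no, cbc/ab meet in 0. 3b->3: no, abcb/c meet in 3. 3b->4: ok.
cc: 3c undefined. 3c->0: no, bac/ab meet in 0. 3c->1: ok.
bba: 4a undefined. 4a->0: no, bb/bbaca meet in 4. 4a->1: ok.
bbb: 4b undefined. 4b->0: ok.
bbc: 4c undefined. 4c->0: no, cac/ab meet in 0. 4c->1: ok.
ccc: 1c undefined. 1c->0: no, a/bbaca meet in 1. 1c->1: ok.
All examples now run through 5 states with every (state, symbol) defined. Accept strings end in {1,2,4}, Reject strings end in {0,3}; accept={1,2,4}.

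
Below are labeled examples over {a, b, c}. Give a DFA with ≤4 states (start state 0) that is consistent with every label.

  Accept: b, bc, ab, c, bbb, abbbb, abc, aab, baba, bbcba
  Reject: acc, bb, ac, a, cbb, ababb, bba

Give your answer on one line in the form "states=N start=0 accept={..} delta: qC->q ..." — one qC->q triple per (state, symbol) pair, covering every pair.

Grow the machine one transition at a time. Run the examples from 0; the earliest place one falls off (shortest prefix, ties alphabetical) gets sent to the lowest-numbered state that keeps every Accept/Reject pair distinguishable — a pair clashes when both reach the same state with identical unread suffix — and to a fresh state only if none does.
a: 0a undefined. 0a->0: no, c/ac meet in 0 with "c" left. Open state 1: 0a->1.
b: 0b undefined. 0b->0: no, b/bb meet in 0. 0b->1: no, b/a meet in 1. Open state 2: 0b->2.
c: 0c undefined. 0c->0: ok.
aa: 1a undefined. 1a->0: ok.
ab: 1b undefined. 1b->0: no, b/ababb meet in 2. 1b->1: no, ab/a meet in 1. 1b->2: ok.
ac: 1c undefined. 1c->0: no, c/acc meet in 0. 1c->1: ok.
ba: 2a undefined. 2a->0: ok.
bb: 2b undefined. 2b->0: no, c/bb meet in 0. 2b->1: no, c/bba meet in 0. 2b->2: no, b/bb meet in 2. Open state 3: 2b->3.
bc: 2c undefined. 2c->0: ok.
bba: 3a undefined. 3a->0: no, bc/bba meet in 0. 3a->1: ok.
bbb: 3b undefined. 3b->0: ok.
bbc: 3c undefined. 3c->0: ok.
All examples now run through 4 states with every (state, symbol) defined. Accept strings end in {0,2}, Reject strings end in {1,3}; accept={0,2}.

states=4 start=0 accept={0,2} delta: 0a->1 0b->2 0c->0 1a->0 1b->2 1c->1 2a->0 2b->3 2c->0 3a->1 3b->0 3c->0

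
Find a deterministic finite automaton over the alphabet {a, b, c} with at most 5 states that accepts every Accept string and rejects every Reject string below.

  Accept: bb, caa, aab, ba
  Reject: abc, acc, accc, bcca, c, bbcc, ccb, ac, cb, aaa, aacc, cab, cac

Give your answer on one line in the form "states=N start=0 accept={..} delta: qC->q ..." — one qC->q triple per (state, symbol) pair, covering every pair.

states=4 start=0 accept={1} delta: 0a->0 0b->1 0c->2 1a->1 1b->1 1c->0 2a->3 2b->0 2c->2 3a->1 3b->0 3c->0

Fold the examples into a partial DFA from state 0: repeatedly fix the first undefined (state, symbol) met by the shortest-then-alphabetical prefix, trying targets in increasing order and rejecting any under which an Accept and a Reject string meet in one state with the same remainder; add a state when all current targets are rejected. Accepting states are where Accept strings end.
a: 0a undefined. 0a->0: ok.
b: 0b undefined. 0b->0: no, bb/aaa meet in 0. Open state 1: 0b->1.
c: 0c undefined. 0c->0: no, caa/acc meet in 0. 0c->1: no, bb/cb meet in 1 with "b" left. Open state 2: 0c->2.
ba: 1a undefined. 1a->0: no, ba/aaa meet in 0. 1a->1: ok.
bb: 1b undefined. 1b->0: no, bb/aaa meet in 0. 1b->1: ok.
bc: 1c undefined. 1c->0: ok.
ca: 2a undefined. 2a->0: no, bb/cab meet in 1. 2a->1: no, bb/bcca meet in 1. 2a->2: no, caa/bcca meet in 2. Open state 3: 2a->3.
cb: 2b undefined. 2b->0: ok.
cc: 2c undefined. 2c->0: no, bb/ccb meet in 1. 2c->1: no, bb/acc meet in 1. 2c->2: ok.
caa: 3a undefined. 3a->0: no, caa/abc meet in 0. 3a->1: ok.
cab: 3b undefined. 3b->0: ok.
cac: 3c undefined. 3c->0: ok.
All examples now run through 4 states with every (state, symbol) defined. Accept strings end in {1}, Reject strings end in {0,2,3}; accept={1}.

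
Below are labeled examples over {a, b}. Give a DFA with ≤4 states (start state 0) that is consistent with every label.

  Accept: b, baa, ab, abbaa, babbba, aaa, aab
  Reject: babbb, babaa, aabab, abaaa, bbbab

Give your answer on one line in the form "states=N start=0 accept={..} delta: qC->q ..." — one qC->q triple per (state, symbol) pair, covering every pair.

states=3 start=0 accept={0,1} delta: 0a->0 0b->1 1a->2 1b->0 2a->1 2b->2

Grow the machine one transition at a time. Run the examples from 0; the earliest place one falls off (shortest prefix, ties alphabetical) gets sent to the lowest-numbered state that keeps every Accept/Reject pair distinguishable — a pair clashes when both reach the same state with identical unread suffix — and to a fresh state only if none does.
a: 0a undefined. 0a->0: ok.
b: 0b undefined. 0b->0: no, b/babbb meet in 0. Open state 1: 0b->1.
ba: 1a undefined. 1a->0: no, b/aabab meet in 1. 1a->1: no, b/abaaa meet in 1. Open state 2: 1a->2.
bb: 1b undefined. 1b->0: ok.
baa: 2a undefined. 2a->0: no, baa/abaaa meet in 0. 2a->1: ok.
bab: 2b undefined. 2b->0: no, abbaa/babbb meet in 0. 2b->1: no, b/babbb meet in 1. 2b->2: ok.
All examples now run through 3 states with every (state, symbol) defined. Accept strings end in {0,1}, Reject strings end in {2}; accept={0,1}.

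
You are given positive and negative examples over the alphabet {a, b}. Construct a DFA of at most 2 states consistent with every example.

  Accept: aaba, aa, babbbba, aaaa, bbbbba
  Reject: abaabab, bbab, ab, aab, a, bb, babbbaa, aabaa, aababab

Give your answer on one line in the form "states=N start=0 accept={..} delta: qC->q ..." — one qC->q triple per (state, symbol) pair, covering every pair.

Grow the machine one transition at a time. Run the examples from 0; the earliest place one falls off (shortest prefix, ties alphabetical) gets sent to the lowest-numbered state that keeps every Accept/Reject pair distinguishable — a pair clashes when both reach the same state with identical unread suffix — and to a fresh state only if none does.
a: 0a undefined. 0a->0: no, aa/a meet in 0. Open state 1: 0a->1.
b: 0b undefined. 0b->0: no, bbbbba/a meet in 1. 0b->1: ok.
aa: 1a undefined. 1a->0: ok.
ab: 1b undefined. 1b->0: no, aaba/bbab meet in 0. 1b->1: ok.
All examples now run through 2 states with every (state, symbol) defined. Accept strings end in {0}, Reject strings end in {1}; accept={0}.

states=2 start=0 accept={0} delta: 0a->1 0b->1 1a->0 1b->1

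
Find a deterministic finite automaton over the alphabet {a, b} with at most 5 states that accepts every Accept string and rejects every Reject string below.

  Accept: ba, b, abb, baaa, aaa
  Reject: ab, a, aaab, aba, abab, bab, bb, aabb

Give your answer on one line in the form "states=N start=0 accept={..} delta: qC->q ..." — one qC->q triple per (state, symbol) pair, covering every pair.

states=3 start=0 accept={2} delta: 0a->1 0b->2 1a->2 1b->0 2a->2 2b->1

State merging on the prefix tree: take the shortest (then alphabetical) example prefix whose next move is undefined and point that move at state 0, else 1, else 2, ...; a target is out if some Accept/Reject pair would then sit in one state with the same input left (inseparable). If every existing state is out, open a new one.
a: 0a undefined. 0a->0: no, ba/aba meet in 0 with "ba" left. Open state 1: 0a->1.
b: 0b undefined. 0b->0: no, ba/a meet in 1. 0b->1: no, b/a meet in 1. Open state 2: 0b->2.
aa: 1a undefined. 1a->0: no, aaa/a meet in 1. 1a->1: no, abb/aabb meet in 1 with "bb" left. 1a->2: ok.
ab: 1b undefined. 1b->0: ok.
ba: 2a undefined. 2a->0: no, ba/ab meet in 0. 2a->1: no, ba/a meet in 1. 2a->2: ok.
bb: 2b undefined. 2b->0: no, ba/aabb meet in 2. 2b->1: ok.
All examples now run through 3 states with every (state, symbol) defined. Accept strings end in {2}, Reject strings end in {0,1}; accept={2}.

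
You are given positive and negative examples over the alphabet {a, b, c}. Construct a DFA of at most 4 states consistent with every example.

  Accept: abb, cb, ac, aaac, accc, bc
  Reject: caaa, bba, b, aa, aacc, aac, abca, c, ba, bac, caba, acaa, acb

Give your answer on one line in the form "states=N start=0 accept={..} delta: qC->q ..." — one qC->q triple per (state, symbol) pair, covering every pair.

states=4 start=0 accept={0,3} delta: 0a->1 0b->1 0c->1 1a->2 1b->3 1c->0 2a->1 2b->0 2c->2 3a->1 3b->0 3c->0

State merging on the prefix tree: take the shortest (then alphabetical) example prefix whose next move is undefined and point that move at state 0, else 1, else 2, ...; a target is out if some Accept/Reject pair would then sit in one state with the same input left (inseparable). If every existing state is out, open a new one.
a: 0a undefined. 0a->0: no, cb/acb meet in 0 with "cb" left. Open state 1: 0a->1.
b: 0b undefined. 0b->0: no, ac/bac meet in 1 with "c" left. 0b->1: ok.
c: 0c undefined. 0c->0: no, cb/b meet in 1. 0c->1: ok.
aa: 1a undefined. 1a->0: no, ac/aacc meet in 1 with "c" left. 1a->1: no, ac/aac meet in 1 with "c" left. Open state 2: 1a->2.
ab: 1b undefined. 1b->0: no, abb/bba meet in 1. 1b->1: no, abb/b meet in 1. 1b->2: no, cb/aa meet in 2. Open state 3: 1b->3.
ac: 1c undefined. 1c->0: ok.
aaa: 2a undefined. 2a->0: no, aaac/caaa meet in 1. 2a->1: ok.
aac: 2c undefined. 2c->0: no, ac/aac meet in 0. 2c->1: no, ac/aacc meet in 0. 2c->2: ok.
abb: 3b undefined. 3b->0: ok.
abc: 3c undefined. 3c->0: ok.
bba: 3a undefined. 3a->0: no, abb/bba meet in 0. 3a->1: ok.
cab: 2b undefined. 2b->0: ok.
All examples now run through 4 states with every (state, symbol) defined. Accept strings end in {0,3}, Reject strings end in {1,2}; accept={0,3}.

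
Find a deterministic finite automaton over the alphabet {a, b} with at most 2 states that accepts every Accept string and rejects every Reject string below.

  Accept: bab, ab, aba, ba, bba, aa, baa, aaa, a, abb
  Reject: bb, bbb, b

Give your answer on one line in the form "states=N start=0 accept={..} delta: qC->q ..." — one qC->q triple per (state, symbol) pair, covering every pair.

Fold the examples into a partial DFA from state 0: repeatedly fix the first undefined (state, symbol) met by the shortest-then-alphabetical prefix, trying targets in increasing order and rejecting any under which an Accept and a Reject string meet in one state with the same remainder; add a state when all current targets are rejected. Accepting states are where Accept strings end.
a: 0a undefined. 0a->0: no, ab/b meet in 0 with "b" left. Open state 1: 0a->1.
b: 0b undefined. 0b->0: ok.
aa: 1a undefined. 1a->0: no, aa/bb meet in 0. 1a->1: ok.
ab: 1b undefined. 1b->0: no, bab/bb meet in 0. 1b->1: ok.
All examples now run through 2 states with every (state, symbol) defined. Accept strings end in {1}, Reject strings end in {0}; accept={1}.

states=2 start=0 accept={1} delta: 0a->1 0b->0 1a->1 1b->1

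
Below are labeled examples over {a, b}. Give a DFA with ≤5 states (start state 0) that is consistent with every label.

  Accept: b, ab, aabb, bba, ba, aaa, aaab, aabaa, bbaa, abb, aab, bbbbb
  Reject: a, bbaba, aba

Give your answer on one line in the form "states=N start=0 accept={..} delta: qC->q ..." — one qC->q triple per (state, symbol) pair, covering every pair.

states=4 start=0 accept={0,2,3} delta: 0a->1 0b->2 1a->2 1b->0 2a->0 2b->3 3a->3 3b->0

State merging on the prefix tree: take the shortest (then alphabetical) example prefix whose next move is undefined and point that move at state 0, else 1, else 2, ...; a target is out if some Accept/Reject pair would then sit in one state with the same input left (inseparable). If every existing state is out, open a new one.
a: 0a undefined. 0a->0: no, ba/aba meet in 0 with "ba" left. Open state 1: 0a->1.
b: 0b undefined. 0b->0: no, bba/a meet in 1. 0b->1: no, b/a meet in 1. Open state 2: 0b->2.
aa: 1a undefined. 1a->0: no, aaa/a meet in 1. 1a->1: no, aaa/a meet in 1. 1a->2: ok.
ab: 1b undefined. 1b->0: ok.
ba: 2a undefined. 2a->0: ok.
bb: 2b undefined. 2b->0: no, bba/a meet in 1. 2b->1: no, b/bbaba meet in 2. 2b->2: no, ab/bbaba meet in 0. Open state 3: 2b->3.
bba: 3a undefined. 3a->0: no, ab/bbaba meet in 0. 3a->1: no, bba/a meet in 1. 3a->2: no, b/bbaba meet in 2. 3a->3: ok.
bbb: 3b undefined. 3b->0: ok.
All examples now run through 4 states with every (state, symbol) defined. Accept strings end in {0,2,3}, Reject strings end in {1}; accept={0,2,3}.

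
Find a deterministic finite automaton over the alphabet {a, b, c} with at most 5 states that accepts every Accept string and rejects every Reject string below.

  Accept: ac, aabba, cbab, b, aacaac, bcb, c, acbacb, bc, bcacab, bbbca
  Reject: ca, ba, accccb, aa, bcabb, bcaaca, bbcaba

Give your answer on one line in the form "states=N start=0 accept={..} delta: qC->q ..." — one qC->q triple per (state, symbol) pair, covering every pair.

states=5 start=0 accept={1,2,3,4} delta: 0a->0 0b->1 0c->1 1a->0 1b->2 1c->2 2a->4 2b->1 2c->3 3a->0 3b->0 3c->3 4a->0 4b->3 4c->0

Grow the machine one transition at a time. Run the examples from 0; the earliest place one falls off (shortest prefix, ties alphabetical) gets sent to the lowest-numbered state that keeps every Accept/Reject pair distinguishable — a pair clashes when both reach the same state with identical unread suffix — and to a fresh state only if none does.
a: 0a undefined. 0a->0: ok.
b: 0b undefined. 0b->0: no, aabba/ba meet in 0. Open state 1: 0b->1.
c: 0c undefined. 0c->0: no, ac/ca meet in 0. 0c->1: ok.
ba: 1a undefined. 1a->0: ok.
bb: 1b undefined. 1b->0: no, aabba/ca meet in 0. 1b->1: no, aabba/ca meet in 0. Open state 2: 1b->2.
bc: 1c undefined. 1c->0: no, ac/accccb meet in 1. 1c->1: no, bcb/accccb meet in 2. 1c->2: ok.
bbb: 2b undefined. 2b->0: no, bcb/ca meet in 0. 2b->1: ok.
bbc: 2c undefined. 2c->0: no, bc/accccb meet in 2. 2c->1: no, ac/accccb meet in 1. 2c->2: no, ac/accccb meet in 1. Open state 3: 2c->3.
bca: 2a undefined. 2a->0: no, aabba/ca meet in 0. 2a->1: no, ac/bcabb meet in 1. 2a->2: no, aabba/bcabb meet in 2. 2a->3: no, acbacb/accccb meet in 3 with "cb" left. Open state 4: 2a->4.
bbca: 3a undefined. 3a->0: ok.
bcaa: 4a undefined. 4a->0: ok.
bcab: 4b undefined. 4b->0: no, ac/bcabb meet in 1. 4b->1: no, bc/bcabb meet in 2. 4b->2: no, ac/bcabb meet in 1. 4b->3: ok.
bcac: 4c undefined. 4c->0: ok.
acccc: 3c undefined. 3c->0: no, ac/accccb meet in 1. 3c->1: no, bc/accccb meet in 2. 3c->2: no, ac/accccb meet in 1. 3c->3: ok.
bcabb: 3b undefined. 3b->0: ok.
All examples now run through 5 states with every (state, symbol) defined. Accept strings end in {1,2,3,4}, Reject strings end in {0}; accept={1,2,3,4}.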